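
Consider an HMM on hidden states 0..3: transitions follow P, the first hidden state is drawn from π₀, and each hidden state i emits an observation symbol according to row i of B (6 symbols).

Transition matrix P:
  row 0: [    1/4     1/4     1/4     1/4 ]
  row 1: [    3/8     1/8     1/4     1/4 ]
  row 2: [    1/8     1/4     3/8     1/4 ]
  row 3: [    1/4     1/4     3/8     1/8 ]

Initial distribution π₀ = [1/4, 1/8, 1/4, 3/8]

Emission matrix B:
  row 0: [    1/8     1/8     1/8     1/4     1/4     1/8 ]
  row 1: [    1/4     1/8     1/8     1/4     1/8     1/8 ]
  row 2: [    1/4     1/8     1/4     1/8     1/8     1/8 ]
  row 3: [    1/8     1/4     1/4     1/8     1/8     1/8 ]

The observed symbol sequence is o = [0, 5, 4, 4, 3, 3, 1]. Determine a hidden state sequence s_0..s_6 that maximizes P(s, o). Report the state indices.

path = [2, 1, 0, 0, 1, 0, 3]

t=0: δ = [3.125e-02, 3.125e-02, 6.250e-02, 4.688e-02]  (obs o_0=0)
t=1: δ = [1.465e-03, 1.953e-03, 2.930e-03, 1.953e-03]  ψ = [1, 2, 2, 2]  (obs o_1=5)
t=2: δ = [1.831e-04, 9.155e-05, 1.373e-04, 9.155e-05]  ψ = [1, 2, 2, 2]  (obs o_2=4)
t=3: δ = [1.144e-05, 5.722e-06, 6.437e-06, 5.722e-06]  ψ = [0, 0, 2, 0]  (obs o_3=4)
t=4: δ = [7.153e-07, 7.153e-07, 3.576e-07, 3.576e-07]  ψ = [0, 0, 0, 0]  (obs o_4=3)
t=5: δ = [6.706e-08, 4.470e-08, 2.235e-08, 2.235e-08]  ψ = [1, 0, 0, 0]  (obs o_5=3)
t=6: δ = [2.095e-09, 2.095e-09, 2.095e-09, 4.191e-09]  ψ = [0, 0, 0, 0]  (obs o_6=1)
backtrack: best end state = 3; path = [2, 1, 0, 0, 1, 0, 3]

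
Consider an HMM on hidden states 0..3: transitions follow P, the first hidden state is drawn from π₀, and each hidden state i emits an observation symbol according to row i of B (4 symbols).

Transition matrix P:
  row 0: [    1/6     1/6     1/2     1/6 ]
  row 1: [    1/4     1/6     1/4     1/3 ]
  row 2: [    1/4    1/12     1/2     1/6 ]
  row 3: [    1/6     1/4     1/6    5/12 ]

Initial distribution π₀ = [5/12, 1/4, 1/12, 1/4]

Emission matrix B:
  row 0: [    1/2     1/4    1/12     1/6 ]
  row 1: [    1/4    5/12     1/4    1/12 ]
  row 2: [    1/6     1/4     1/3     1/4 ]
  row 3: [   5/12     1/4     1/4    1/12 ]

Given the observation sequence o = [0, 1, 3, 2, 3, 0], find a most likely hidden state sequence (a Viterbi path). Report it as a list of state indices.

path = [0, 2, 2, 2, 2, 0]

t=0: δ = [2.083e-01, 6.250e-02, 1.389e-02, 1.042e-01]  (obs o_0=0)
t=1: δ = [8.681e-03, 1.447e-02, 2.604e-02, 1.085e-02]  ψ = [0, 0, 0, 3]  (obs o_1=1)
t=2: δ = [1.085e-03, 2.261e-04, 3.255e-03, 4.019e-04]  ψ = [2, 3, 2, 1]  (obs o_2=3)
t=3: δ = [6.782e-05, 6.782e-05, 5.425e-04, 1.356e-04]  ψ = [2, 2, 2, 2]  (obs o_3=2)
t=4: δ = [2.261e-05, 3.768e-06, 6.782e-05, 7.535e-06]  ψ = [2, 2, 2, 2]  (obs o_4=3)
t=5: δ = [8.477e-06, 1.413e-06, 5.651e-06, 4.710e-06]  ψ = [2, 2, 2, 2]  (obs o_5=0)
backtrack: best end state = 0; path = [0, 2, 2, 2, 2, 0]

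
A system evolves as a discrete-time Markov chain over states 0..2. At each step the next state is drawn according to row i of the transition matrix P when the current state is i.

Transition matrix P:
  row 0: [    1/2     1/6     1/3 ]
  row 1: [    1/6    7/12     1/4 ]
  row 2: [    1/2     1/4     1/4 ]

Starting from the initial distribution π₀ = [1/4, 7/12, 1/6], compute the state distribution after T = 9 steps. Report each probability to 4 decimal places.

t=0: π = [0.2500, 0.5833, 0.1667]
t=1: π = [0.3056, 0.4236, 0.2708]
t=2: π = [0.3588, 0.3657, 0.2755]
t=3: π = [0.3781, 0.3420, 0.2799]
t=4: π = [0.3860, 0.3325, 0.2815]
t=5: π = [0.3892, 0.3287, 0.2822]
t=6: π = [0.3904, 0.3271, 0.2824]
t=7: π = [0.3910, 0.3265, 0.2825]
t=8: π = [0.3912, 0.3263, 0.2826]
t=9: π = [0.3912, 0.3262, 0.2826]

π = [0.3912, 0.3262, 0.2826]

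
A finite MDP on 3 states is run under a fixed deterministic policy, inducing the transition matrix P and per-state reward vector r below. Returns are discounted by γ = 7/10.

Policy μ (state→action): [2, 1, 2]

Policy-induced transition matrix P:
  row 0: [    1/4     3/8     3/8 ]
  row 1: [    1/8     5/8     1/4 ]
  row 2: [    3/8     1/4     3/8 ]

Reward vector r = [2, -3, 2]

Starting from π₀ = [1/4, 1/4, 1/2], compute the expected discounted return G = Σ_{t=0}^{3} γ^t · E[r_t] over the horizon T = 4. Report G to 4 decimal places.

G = 0.7050

t=0: π = [0.2500, 0.2500, 0.5000], E[r] = 0.7500, γ^t·E[r] = 0.750000, running G = 0.750000
t=1: π = [0.2813, 0.3750, 0.3438], E[r] = 0.1250, γ^t·E[r] = 0.087500, running G = 0.837500
t=2: π = [0.2461, 0.4258, 0.3281], E[r] = -0.1289, γ^t·E[r] = -0.063164, running G = 0.774336
t=3: π = [0.2378, 0.4404, 0.3218], E[r] = -0.2021, γ^t·E[r] = -0.069337, running G = 0.704999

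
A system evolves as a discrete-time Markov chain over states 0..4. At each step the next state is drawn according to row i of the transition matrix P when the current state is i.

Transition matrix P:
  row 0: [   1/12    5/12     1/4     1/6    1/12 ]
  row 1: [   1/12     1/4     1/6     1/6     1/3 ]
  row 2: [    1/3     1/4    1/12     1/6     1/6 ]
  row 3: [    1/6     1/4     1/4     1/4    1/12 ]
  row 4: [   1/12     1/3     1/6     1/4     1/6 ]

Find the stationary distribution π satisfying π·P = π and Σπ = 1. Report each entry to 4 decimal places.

Balance equations π_j = Σ_i π_i·P[i][j]:
  π_0 = 1/12·π_0 + 1/12·π_1 + 1/3·π_2 + 1/6·π_3 + 1/12·π_4
  π_1 = 5/12·π_0 + 1/4·π_1 + 1/4·π_2 + 1/4·π_3 + 1/3·π_4
  π_2 = 1/4·π_0 + 1/6·π_1 + 1/12·π_2 + 1/4·π_3 + 1/6·π_4
  π_3 = 1/6·π_0 + 1/6·π_1 + 1/6·π_2 + 1/4·π_3 + 1/4·π_4
  normalize: π_0 + π_1 + π_2 + π_3 + π_4 = 1
Solving the linear system gives exactly π = [3493/24095, 1396/4819, 4344/24095, 4789/24095, 4489/24095].

π = [0.1450, 0.2897, 0.1803, 0.1988, 0.1863]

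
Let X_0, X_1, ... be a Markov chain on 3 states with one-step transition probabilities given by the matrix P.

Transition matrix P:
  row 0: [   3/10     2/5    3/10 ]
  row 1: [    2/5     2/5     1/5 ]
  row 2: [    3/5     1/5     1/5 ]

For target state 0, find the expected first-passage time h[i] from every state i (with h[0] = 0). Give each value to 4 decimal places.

First-step conditioning: h[0] = 0; for i ≠ 0, h[i] = 1 + Σ_k P[i][k]·h[k].
  h[1] = 1 + 2/5·h[1] + 1/5·h[2]
  h[2] = 1 + 1/5·h[1] + 1/5·h[2]
Solving the 2×2 linear system over states ≠ 0 gives exactly h = [0, 25/11, 20/11] (h[0] = 0 is the target).

h = [0.0000, 2.2727, 1.8182]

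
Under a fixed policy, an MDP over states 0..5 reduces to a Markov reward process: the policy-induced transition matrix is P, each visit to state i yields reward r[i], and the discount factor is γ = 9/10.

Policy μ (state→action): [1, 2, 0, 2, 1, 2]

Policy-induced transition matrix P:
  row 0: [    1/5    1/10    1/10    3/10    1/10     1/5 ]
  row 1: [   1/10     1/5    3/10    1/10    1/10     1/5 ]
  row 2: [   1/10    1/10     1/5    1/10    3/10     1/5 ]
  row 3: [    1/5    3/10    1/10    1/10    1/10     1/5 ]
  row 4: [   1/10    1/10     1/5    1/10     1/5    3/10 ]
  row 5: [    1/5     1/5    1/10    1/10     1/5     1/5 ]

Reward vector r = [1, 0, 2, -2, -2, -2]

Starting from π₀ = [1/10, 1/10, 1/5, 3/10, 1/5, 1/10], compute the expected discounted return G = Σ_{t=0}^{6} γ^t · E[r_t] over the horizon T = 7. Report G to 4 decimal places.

G = -3.0331

t=0: π = [0.1000, 0.1000, 0.2000, 0.3000, 0.2000, 0.1000], E[r] = -0.7000, γ^t·E[r] = -0.700000, running G = -0.700000
t=1: π = [0.1500, 0.1800, 0.1600, 0.1200, 0.1700, 0.2200], E[r] = -0.5500, γ^t·E[r] = -0.495000, running G = -1.195000
t=2: π = [0.1490, 0.1640, 0.1690, 0.1300, 0.1710, 0.2170], E[r] = -0.5490, γ^t·E[r] = -0.444690, running G = -1.639690
t=3: π = [0.1496, 0.1641, 0.1668, 0.1298, 0.1726, 0.2171], E[r] = -0.5558, γ^t·E[r] = -0.405178, running G = -2.044868
t=4: π = [0.1497, 0.1641, 0.1668, 0.1299, 0.1723, 0.2173], E[r] = -0.5559, γ^t·E[r] = -0.364693, running G = -2.409561
t=5: π = [0.1497, 0.1641, 0.1667, 0.1299, 0.1723, 0.2172], E[r] = -0.5558, γ^t·E[r] = -0.328203, running G = -2.737765
t=6: π = [0.1497, 0.1641, 0.1667, 0.1299, 0.1723, 0.2172], E[r] = -0.5558, γ^t·E[r] = -0.295372, running G = -3.033137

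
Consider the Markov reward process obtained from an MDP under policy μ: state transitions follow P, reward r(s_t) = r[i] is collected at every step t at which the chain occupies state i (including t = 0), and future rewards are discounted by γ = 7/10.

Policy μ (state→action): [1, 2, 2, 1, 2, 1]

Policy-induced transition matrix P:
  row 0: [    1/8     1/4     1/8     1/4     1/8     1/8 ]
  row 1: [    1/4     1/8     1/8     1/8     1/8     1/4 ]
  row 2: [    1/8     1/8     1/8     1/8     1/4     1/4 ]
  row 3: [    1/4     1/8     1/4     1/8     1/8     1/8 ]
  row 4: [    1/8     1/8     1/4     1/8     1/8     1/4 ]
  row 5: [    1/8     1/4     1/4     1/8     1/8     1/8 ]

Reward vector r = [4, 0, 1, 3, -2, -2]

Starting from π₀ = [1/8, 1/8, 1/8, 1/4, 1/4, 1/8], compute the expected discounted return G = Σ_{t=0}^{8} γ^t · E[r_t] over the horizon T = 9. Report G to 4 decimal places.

G = 1.9889

t=0: π = [0.1250, 0.1250, 0.1250, 0.2500, 0.2500, 0.1250], E[r] = 0.6250, γ^t·E[r] = 0.625000, running G = 0.625000
t=1: π = [0.1719, 0.1563, 0.2031, 0.1406, 0.1406, 0.1875], E[r] = 0.6563, γ^t·E[r] = 0.459375, running G = 1.084375
t=2: π = [0.1621, 0.1699, 0.1836, 0.1465, 0.1504, 0.1875], E[r] = 0.5957, γ^t·E[r] = 0.291895, running G = 1.376270
t=3: π = [0.1646, 0.1687, 0.1855, 0.1453, 0.1479, 0.1880], E[r] = 0.6077, γ^t·E[r] = 0.208429, running G = 1.584699
t=4: π = [0.1642, 0.1691, 0.1852, 0.1456, 0.1482, 0.1878], E[r] = 0.6069, γ^t·E[r] = 0.145717, running G = 1.730416
t=5: π = [0.1643, 0.1690, 0.1852, 0.1455, 0.1481, 0.1878], E[r] = 0.6072, γ^t·E[r] = 0.102054, running G = 1.832471
t=6: π = [0.1643, 0.1690, 0.1852, 0.1455, 0.1481, 0.1878], E[r] = 0.6072, γ^t·E[r] = 0.071436, running G = 1.903906
t=7: π = [0.1643, 0.1690, 0.1852, 0.1455, 0.1481, 0.1878], E[r] = 0.6072, γ^t·E[r] = 0.050005, running G = 1.953912
t=8: π = [0.1643, 0.1690, 0.1852, 0.1455, 0.1481, 0.1878], E[r] = 0.6072, γ^t·E[r] = 0.035004, running G = 1.988915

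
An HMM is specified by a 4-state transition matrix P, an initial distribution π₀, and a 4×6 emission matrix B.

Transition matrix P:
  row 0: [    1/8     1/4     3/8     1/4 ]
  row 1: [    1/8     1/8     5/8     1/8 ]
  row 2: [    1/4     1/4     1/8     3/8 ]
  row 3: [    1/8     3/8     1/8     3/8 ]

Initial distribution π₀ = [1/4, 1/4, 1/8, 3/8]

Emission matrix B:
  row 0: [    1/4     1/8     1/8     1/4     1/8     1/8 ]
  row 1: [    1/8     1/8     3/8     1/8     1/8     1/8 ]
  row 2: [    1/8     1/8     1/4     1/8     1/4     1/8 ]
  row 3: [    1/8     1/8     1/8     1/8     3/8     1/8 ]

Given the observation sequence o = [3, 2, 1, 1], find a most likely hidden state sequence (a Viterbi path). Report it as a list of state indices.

path = [3, 1, 2, 3]

t=0: δ = [6.250e-02, 3.125e-02, 1.562e-02, 4.688e-02]  (obs o_0=3)
t=1: δ = [9.766e-04, 6.592e-03, 5.859e-03, 2.197e-03]  ψ = [0, 3, 0, 3]  (obs o_1=2)
t=2: δ = [1.831e-04, 1.831e-04, 5.150e-04, 2.747e-04]  ψ = [2, 2, 1, 2]  (obs o_2=1)
t=3: δ = [1.609e-05, 1.609e-05, 1.431e-05, 2.414e-05]  ψ = [2, 2, 1, 2]  (obs o_3=1)
backtrack: best end state = 3; path = [3, 1, 2, 3]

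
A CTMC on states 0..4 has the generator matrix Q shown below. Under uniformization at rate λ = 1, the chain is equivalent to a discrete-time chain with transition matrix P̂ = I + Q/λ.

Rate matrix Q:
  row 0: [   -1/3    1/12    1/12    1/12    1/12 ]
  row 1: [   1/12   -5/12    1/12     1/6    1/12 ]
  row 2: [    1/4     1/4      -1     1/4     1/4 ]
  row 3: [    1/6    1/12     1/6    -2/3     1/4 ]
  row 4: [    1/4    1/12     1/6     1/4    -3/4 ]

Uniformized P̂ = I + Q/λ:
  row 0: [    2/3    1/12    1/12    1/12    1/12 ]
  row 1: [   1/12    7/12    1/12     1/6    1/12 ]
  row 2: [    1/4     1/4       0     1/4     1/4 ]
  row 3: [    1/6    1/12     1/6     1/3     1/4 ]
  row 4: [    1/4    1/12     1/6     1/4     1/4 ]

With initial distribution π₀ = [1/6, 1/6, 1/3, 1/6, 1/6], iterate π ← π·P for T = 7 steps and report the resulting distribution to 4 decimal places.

t=0: π = [0.1667, 0.1667, 0.3333, 0.1667, 0.1667]
t=1: π = [0.2778, 0.2222, 0.0833, 0.2222, 0.1944]
t=2: π = [0.3102, 0.2083, 0.1111, 0.2037, 0.1667]
t=3: π = [0.3275, 0.2060, 0.1049, 0.1979, 0.1636]
t=4: π = [0.3356, 0.2038, 0.1047, 0.1947, 0.1611]
t=5: π = [0.3397, 0.2027, 0.1043, 0.1933, 0.1601]
t=6: π = [0.3416, 0.2021, 0.1041, 0.1926, 0.1596]
t=7: π = [0.3426, 0.2017, 0.1040, 0.1923, 0.1594]

π = [0.3426, 0.2017, 0.1040, 0.1923, 0.1594]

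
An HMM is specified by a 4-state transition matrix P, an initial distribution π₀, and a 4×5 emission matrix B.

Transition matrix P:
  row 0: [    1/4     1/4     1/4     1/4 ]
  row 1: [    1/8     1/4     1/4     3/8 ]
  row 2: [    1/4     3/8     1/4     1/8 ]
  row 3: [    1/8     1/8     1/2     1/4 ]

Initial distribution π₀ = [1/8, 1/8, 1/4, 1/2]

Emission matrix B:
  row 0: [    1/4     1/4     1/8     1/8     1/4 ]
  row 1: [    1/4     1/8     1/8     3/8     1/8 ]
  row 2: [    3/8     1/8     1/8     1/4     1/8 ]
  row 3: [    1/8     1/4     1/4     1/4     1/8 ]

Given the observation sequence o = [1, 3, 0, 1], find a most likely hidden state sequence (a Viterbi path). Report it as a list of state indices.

t=0: δ = [3.125e-02, 1.562e-02, 3.125e-02, 1.250e-01]  (obs o_0=1)
t=1: δ = [1.953e-03, 5.859e-03, 1.562e-02, 7.812e-03]  ψ = [3, 3, 3, 3]  (obs o_1=3)
t=2: δ = [9.766e-04, 1.465e-03, 1.465e-03, 2.747e-04]  ψ = [2, 2, 2, 1]  (obs o_2=0)
t=3: δ = [9.155e-05, 6.866e-05, 4.578e-05, 1.373e-04]  ψ = [2, 2, 1, 1]  (obs o_3=1)
backtrack: best end state = 3; path = [3, 2, 1, 3]

path = [3, 2, 1, 3]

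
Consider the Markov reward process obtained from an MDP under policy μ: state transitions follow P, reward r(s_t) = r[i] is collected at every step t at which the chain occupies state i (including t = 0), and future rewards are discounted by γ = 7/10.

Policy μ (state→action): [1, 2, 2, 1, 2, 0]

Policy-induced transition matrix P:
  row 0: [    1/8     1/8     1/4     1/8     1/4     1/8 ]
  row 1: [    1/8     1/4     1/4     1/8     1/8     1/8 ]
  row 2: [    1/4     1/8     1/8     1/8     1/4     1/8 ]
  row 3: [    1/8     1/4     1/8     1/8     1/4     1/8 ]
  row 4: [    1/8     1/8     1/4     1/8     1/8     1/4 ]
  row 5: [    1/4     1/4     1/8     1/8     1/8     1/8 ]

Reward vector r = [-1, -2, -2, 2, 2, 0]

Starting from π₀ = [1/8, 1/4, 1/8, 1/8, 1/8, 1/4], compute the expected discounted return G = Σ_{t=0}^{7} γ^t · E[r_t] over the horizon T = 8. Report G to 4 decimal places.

G = -1.0526

t=0: π = [0.1250, 0.2500, 0.1250, 0.1250, 0.1250, 0.2500], E[r] = -0.3750, γ^t·E[r] = -0.375000, running G = -0.375000
t=1: π = [0.1719, 0.2031, 0.1875, 0.1250, 0.1719, 0.1406], E[r] = -0.3594, γ^t·E[r] = -0.251563, running G = -0.626563
t=2: π = [0.1660, 0.1836, 0.1934, 0.1250, 0.1855, 0.1465], E[r] = -0.2988, γ^t·E[r] = -0.146426, running G = -0.772988
t=3: π = [0.1675, 0.1819, 0.1919, 0.1250, 0.1855, 0.1482], E[r] = -0.2939, γ^t·E[r] = -0.100823, running G = -0.873812
t=4: π = [0.1675, 0.1819, 0.1919, 0.1250, 0.1855, 0.1482], E[r] = -0.2939, γ^t·E[r] = -0.070569, running G = -0.944380
t=5: π = [0.1675, 0.1819, 0.1919, 0.1250, 0.1855, 0.1482], E[r] = -0.2939, γ^t·E[r] = -0.049399, running G = -0.993779
t=6: π = [0.1675, 0.1819, 0.1919, 0.1250, 0.1855, 0.1482], E[r] = -0.2939, γ^t·E[r] = -0.034579, running G = -1.028359
t=7: π = [0.1675, 0.1819, 0.1919, 0.1250, 0.1855, 0.1482], E[r] = -0.2939, γ^t·E[r] = -0.024205, running G = -1.052564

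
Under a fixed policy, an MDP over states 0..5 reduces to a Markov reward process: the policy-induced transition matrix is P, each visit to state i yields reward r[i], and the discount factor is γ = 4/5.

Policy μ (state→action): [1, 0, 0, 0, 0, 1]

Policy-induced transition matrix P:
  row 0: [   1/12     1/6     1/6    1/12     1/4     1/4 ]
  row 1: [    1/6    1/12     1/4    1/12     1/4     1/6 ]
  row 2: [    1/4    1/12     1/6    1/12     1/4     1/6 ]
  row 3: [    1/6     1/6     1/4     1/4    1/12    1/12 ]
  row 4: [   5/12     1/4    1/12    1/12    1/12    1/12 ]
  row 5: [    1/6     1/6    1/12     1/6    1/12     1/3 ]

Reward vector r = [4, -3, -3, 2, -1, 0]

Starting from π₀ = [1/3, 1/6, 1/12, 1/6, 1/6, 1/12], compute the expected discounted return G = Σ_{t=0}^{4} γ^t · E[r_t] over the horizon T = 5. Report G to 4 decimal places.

t=0: π = [0.3333, 0.1667, 0.0833, 0.1667, 0.1667, 0.0833], E[r] = 0.7500, γ^t·E[r] = 0.750000, running G = 0.750000
t=1: π = [0.1875, 0.1597, 0.1736, 0.1181, 0.1806, 0.1806], E[r] = -0.1944, γ^t·E[r] = -0.155556, running G = 0.594444
t=2: π = [0.2106, 0.1539, 0.1597, 0.1181, 0.1701, 0.1875], E[r] = -0.0324, γ^t·E[r] = -0.020741, running G = 0.573704
t=3: π = [0.2050, 0.1547, 0.1595, 0.1186, 0.1707, 0.1915], E[r] = -0.0563, γ^t·E[r] = -0.028840, running G = 0.544864
t=4: π = [0.2056, 0.1547, 0.1593, 0.1191, 0.1699, 0.1915], E[r] = -0.0514, γ^t·E[r] = -0.021060, running G = 0.523804

G = 0.5238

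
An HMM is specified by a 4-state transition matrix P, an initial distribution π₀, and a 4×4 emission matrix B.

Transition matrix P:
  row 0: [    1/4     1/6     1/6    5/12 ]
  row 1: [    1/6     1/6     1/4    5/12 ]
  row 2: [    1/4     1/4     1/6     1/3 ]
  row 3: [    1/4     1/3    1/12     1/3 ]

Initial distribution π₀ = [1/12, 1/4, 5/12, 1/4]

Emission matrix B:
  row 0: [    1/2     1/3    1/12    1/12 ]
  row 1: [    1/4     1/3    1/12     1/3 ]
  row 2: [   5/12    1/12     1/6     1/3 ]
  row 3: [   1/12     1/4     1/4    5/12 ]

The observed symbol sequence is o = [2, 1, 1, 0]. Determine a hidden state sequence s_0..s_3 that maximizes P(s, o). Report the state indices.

path = [3, 1, 3, 0]

t=0: δ = [6.944e-03, 2.083e-02, 6.944e-02, 6.250e-02]  (obs o_0=2)
t=1: δ = [5.787e-03, 6.944e-03, 9.645e-04, 5.787e-03]  ψ = [2, 3, 2, 2]  (obs o_1=1)
t=2: δ = [4.823e-04, 6.430e-04, 1.447e-04, 7.234e-04]  ψ = [0, 3, 1, 1]  (obs o_2=1)
t=3: δ = [9.042e-05, 6.028e-05, 6.698e-05, 2.233e-05]  ψ = [3, 3, 1, 1]  (obs o_3=0)
backtrack: best end state = 0; path = [3, 1, 3, 0]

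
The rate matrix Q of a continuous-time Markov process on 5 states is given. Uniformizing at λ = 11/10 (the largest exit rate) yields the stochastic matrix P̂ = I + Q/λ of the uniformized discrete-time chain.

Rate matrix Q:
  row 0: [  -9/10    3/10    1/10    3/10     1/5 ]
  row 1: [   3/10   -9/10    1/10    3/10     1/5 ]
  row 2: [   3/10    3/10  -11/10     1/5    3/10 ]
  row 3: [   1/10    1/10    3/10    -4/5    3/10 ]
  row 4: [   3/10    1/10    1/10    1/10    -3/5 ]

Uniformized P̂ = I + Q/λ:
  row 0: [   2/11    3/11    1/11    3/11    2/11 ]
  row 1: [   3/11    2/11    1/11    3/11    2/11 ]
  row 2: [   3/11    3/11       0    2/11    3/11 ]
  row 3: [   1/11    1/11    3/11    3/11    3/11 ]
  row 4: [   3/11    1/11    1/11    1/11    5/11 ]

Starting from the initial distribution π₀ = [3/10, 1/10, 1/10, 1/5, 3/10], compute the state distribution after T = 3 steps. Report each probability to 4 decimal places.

π = [0.2151, 0.1667, 0.1182, 0.2091, 0.2909]

t=0: π = [0.3000, 0.1000, 0.1000, 0.2000, 0.3000]
t=1: π = [0.2091, 0.1727, 0.1182, 0.2091, 0.2909]
t=2: π = [0.2157, 0.1661, 0.1182, 0.2091, 0.2909]
t=3: π = [0.2151, 0.1667, 0.1182, 0.2091, 0.2909]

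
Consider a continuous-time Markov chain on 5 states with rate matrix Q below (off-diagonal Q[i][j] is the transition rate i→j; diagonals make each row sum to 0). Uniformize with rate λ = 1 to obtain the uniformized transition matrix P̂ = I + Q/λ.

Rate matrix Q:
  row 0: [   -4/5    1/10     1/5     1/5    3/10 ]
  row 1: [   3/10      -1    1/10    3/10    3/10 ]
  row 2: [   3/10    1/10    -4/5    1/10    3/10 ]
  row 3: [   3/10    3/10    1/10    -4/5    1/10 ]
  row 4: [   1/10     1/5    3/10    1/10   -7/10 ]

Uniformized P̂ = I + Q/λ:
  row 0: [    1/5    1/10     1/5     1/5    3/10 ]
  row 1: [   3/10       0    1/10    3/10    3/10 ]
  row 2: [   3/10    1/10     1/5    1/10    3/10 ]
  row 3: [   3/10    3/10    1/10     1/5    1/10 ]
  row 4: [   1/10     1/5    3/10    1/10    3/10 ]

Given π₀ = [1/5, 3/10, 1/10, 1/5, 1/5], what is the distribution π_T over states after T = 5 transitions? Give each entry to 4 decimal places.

π = [0.2244, 0.1457, 0.1951, 0.1685, 0.2663]

t=0: π = [0.2000, 0.3000, 0.1000, 0.2000, 0.2000]
t=1: π = [0.2400, 0.1300, 0.1700, 0.2000, 0.2600]
t=2: π = [0.2240, 0.1530, 0.1930, 0.1700, 0.2600]
t=3: π = [0.2256, 0.1447, 0.1937, 0.1700, 0.2660]
t=4: π = [0.2242, 0.1461, 0.1951, 0.1685, 0.2660]
t=5: π = [0.2244, 0.1457, 0.1951, 0.1685, 0.2663]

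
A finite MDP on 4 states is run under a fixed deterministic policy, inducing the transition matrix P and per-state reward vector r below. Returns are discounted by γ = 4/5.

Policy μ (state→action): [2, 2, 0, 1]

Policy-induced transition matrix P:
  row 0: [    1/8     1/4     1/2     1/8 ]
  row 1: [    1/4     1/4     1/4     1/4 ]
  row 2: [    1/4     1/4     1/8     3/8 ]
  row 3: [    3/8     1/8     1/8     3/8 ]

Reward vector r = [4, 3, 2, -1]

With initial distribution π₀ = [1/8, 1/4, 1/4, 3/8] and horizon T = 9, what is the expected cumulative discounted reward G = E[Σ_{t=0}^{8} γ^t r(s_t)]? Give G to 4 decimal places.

t=0: π = [0.1250, 0.2500, 0.2500, 0.3750], E[r] = 1.3750, γ^t·E[r] = 1.375000, running G = 1.375000
t=1: π = [0.2813, 0.2031, 0.2031, 0.3125], E[r] = 1.8281, γ^t·E[r] = 1.462500, running G = 2.837500
t=2: π = [0.2539, 0.2109, 0.2559, 0.2793], E[r] = 1.8809, γ^t·E[r] = 1.203750, running G = 4.041250
t=3: π = [0.2532, 0.2151, 0.2466, 0.2852], E[r] = 1.8660, γ^t·E[r] = 0.955375, running G = 4.996625
t=4: π = [0.2540, 0.2144, 0.2468, 0.2848], E[r] = 1.8679, γ^t·E[r] = 0.765088, running G = 5.761713
t=5: π = [0.2539, 0.2144, 0.2470, 0.2847], E[r] = 1.8680, γ^t·E[r] = 0.612101, running G = 6.373814
t=6: π = [0.2539, 0.2144, 0.2470, 0.2847], E[r] = 1.8679, γ^t·E[r] = 0.489662, running G = 6.863476
t=7: π = [0.2539, 0.2144, 0.2470, 0.2847], E[r] = 1.8679, γ^t·E[r] = 0.391732, running G = 7.255208
t=8: π = [0.2539, 0.2144, 0.2470, 0.2847], E[r] = 1.8679, γ^t·E[r] = 0.313386, running G = 7.568594

G = 7.5686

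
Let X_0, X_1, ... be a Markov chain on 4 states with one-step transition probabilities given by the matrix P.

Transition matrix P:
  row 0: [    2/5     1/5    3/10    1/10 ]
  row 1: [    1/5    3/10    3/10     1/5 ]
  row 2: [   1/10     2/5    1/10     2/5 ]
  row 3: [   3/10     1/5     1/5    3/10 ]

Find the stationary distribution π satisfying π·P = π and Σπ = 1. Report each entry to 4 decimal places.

π = [0.2520, 0.2732, 0.2296, 0.2452]

Balance equations π_j = Σ_i π_i·P[i][j]:
  π_0 = 2/5·π_0 + 1/5·π_1 + 1/10·π_2 + 3/10·π_3
  π_1 = 1/5·π_0 + 3/10·π_1 + 2/5·π_2 + 1/5·π_3
  π_2 = 3/10·π_0 + 3/10·π_1 + 1/10·π_2 + 1/5·π_3
  normalize: π_0 + π_1 + π_2 + π_3 = 1
Solving the linear system gives exactly π = [225/893, 244/893, 205/893, 219/893].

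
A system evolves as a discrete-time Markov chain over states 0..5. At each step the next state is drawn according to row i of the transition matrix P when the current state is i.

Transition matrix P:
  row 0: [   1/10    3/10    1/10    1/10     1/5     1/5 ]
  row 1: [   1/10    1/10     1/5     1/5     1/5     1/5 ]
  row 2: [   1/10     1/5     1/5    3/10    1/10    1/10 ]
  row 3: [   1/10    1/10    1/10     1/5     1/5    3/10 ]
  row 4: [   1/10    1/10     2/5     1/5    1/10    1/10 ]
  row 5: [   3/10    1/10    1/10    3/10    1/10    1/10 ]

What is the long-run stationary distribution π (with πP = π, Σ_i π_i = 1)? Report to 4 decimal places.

π = [0.1344, 0.1446, 0.1772, 0.2215, 0.1501, 0.1722]

Balance equations π_j = Σ_i π_i·P[i][j]:
  π_0 = 1/10·π_0 + 1/10·π_1 + 1/10·π_2 + 1/10·π_3 + 1/10·π_4 + 3/10·π_5
  π_1 = 3/10·π_0 + 1/10·π_1 + 1/5·π_2 + 1/10·π_3 + 1/10·π_4 + 1/10·π_5
  π_2 = 1/10·π_0 + 1/5·π_1 + 1/5·π_2 + 1/10·π_3 + 2/5·π_4 + 1/10·π_5
  π_3 = 1/10·π_0 + 1/5·π_1 + 3/10·π_2 + 1/5·π_3 + 1/5·π_4 + 3/10·π_5
  π_4 = 1/5·π_0 + 1/5·π_1 + 1/10·π_2 + 1/5·π_3 + 1/10·π_4 + 1/10·π_5
  normalize: π_0 + π_1 + π_2 + π_3 + π_4 + π_5 = 1
Solving the linear system gives exactly π = [1481/11016, 59/408, 244/1377, 305/1377, 551/3672, 1897/11016].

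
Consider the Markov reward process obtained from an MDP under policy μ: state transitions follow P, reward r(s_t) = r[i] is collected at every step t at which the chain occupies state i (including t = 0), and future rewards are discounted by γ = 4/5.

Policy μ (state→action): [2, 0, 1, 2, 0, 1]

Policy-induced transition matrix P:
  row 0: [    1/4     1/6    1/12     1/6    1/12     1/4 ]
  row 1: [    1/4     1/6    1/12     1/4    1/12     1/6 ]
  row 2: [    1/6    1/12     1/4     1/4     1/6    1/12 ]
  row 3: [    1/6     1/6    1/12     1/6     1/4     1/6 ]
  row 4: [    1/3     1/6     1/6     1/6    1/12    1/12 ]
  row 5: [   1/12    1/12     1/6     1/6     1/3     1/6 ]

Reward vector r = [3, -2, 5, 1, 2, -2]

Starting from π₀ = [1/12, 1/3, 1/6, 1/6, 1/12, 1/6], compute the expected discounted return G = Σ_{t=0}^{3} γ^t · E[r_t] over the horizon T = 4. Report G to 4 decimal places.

G = 2.7897

t=0: π = [0.0833, 0.3333, 0.1667, 0.1667, 0.0833, 0.1667], E[r] = 0.4167, γ^t·E[r] = 0.416667, running G = 0.416667
t=1: π = [0.2014, 0.1389, 0.1319, 0.2083, 0.1667, 0.1528], E[r] = 1.2222, γ^t·E[r] = 0.977778, running G = 1.394444
t=2: π = [0.2101, 0.1429, 0.1319, 0.1892, 0.1672, 0.1586], E[r] = 1.2106, γ^t·E[r] = 0.774815, running G = 2.169259
t=3: π = [0.2107, 0.1425, 0.1325, 0.1896, 0.1655, 0.1592], E[r] = 1.2118, γ^t·E[r] = 0.620444, running G = 2.789704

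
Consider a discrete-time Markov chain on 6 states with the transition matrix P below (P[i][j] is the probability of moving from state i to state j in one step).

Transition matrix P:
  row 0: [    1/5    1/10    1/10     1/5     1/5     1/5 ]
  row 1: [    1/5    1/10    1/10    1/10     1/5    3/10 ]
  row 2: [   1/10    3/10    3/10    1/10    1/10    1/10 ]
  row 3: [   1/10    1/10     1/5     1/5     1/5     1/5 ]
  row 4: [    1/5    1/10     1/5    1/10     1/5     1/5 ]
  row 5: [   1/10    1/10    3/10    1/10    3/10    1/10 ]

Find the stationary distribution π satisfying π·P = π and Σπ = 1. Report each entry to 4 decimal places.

π = [0.1487, 0.1419, 0.2095, 0.1276, 0.1966, 0.1757]

Balance equations π_j = Σ_i π_i·P[i][j]:
  π_0 = 1/5·π_0 + 1/5·π_1 + 1/10·π_2 + 1/10·π_3 + 1/5·π_4 + 1/10·π_5
  π_1 = 1/10·π_0 + 1/10·π_1 + 3/10·π_2 + 1/10·π_3 + 1/10·π_4 + 1/10·π_5
  π_2 = 1/10·π_0 + 1/10·π_1 + 3/10·π_2 + 1/5·π_3 + 1/5·π_4 + 3/10·π_5
  π_3 = 1/5·π_0 + 1/10·π_1 + 1/10·π_2 + 1/5·π_3 + 1/10·π_4 + 1/10·π_5
  π_4 = 1/5·π_0 + 1/5·π_1 + 1/10·π_2 + 1/5·π_3 + 1/5·π_4 + 3/10·π_5
  normalize: π_0 + π_1 + π_2 + π_3 + π_4 + π_5 = 1
Solving the linear system gives exactly π = [134/901, 6520/45951, 19249/91902, 115/901, 9035/45951, 16145/91902].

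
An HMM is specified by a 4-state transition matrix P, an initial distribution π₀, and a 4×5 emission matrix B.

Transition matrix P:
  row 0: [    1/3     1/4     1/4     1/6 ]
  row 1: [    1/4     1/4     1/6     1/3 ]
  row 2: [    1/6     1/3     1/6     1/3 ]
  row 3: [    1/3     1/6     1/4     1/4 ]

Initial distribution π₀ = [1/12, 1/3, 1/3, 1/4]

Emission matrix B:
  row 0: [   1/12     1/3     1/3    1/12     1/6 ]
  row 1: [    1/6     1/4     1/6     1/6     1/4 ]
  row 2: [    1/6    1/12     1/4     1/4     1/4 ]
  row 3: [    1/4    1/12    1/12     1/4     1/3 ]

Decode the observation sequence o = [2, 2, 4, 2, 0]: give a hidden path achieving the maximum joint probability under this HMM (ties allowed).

t=0: δ = [2.778e-02, 5.556e-02, 8.333e-02, 2.083e-02]  (obs o_0=2)
t=1: δ = [4.630e-03, 4.630e-03, 3.472e-03, 2.315e-03]  ψ = [1, 2, 2, 2]  (obs o_1=2)
t=2: δ = [2.572e-04, 2.894e-04, 2.894e-04, 5.144e-04]  ψ = [0, 0, 0, 1]  (obs o_2=4)
t=3: δ = [5.716e-05, 1.608e-05, 3.215e-05, 1.072e-05]  ψ = [3, 2, 3, 3]  (obs o_3=2)
t=4: δ = [1.588e-06, 2.381e-06, 2.381e-06, 2.679e-06]  ψ = [0, 0, 0, 2]  (obs o_4=0)
backtrack: best end state = 3; path = [2, 1, 3, 2, 3]

path = [2, 1, 3, 2, 3]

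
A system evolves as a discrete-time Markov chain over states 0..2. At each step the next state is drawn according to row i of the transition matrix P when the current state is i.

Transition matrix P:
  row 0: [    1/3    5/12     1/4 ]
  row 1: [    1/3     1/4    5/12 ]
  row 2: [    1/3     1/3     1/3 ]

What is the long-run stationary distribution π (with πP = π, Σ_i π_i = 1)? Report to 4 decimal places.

π = [0.3333, 0.3333, 0.3333]

Balance equations π_j = Σ_i π_i·P[i][j]:
  π_0 = 1/3·π_0 + 1/3·π_1 + 1/3·π_2
  π_1 = 5/12·π_0 + 1/4·π_1 + 1/3·π_2
  normalize: π_0 + π_1 + π_2 = 1
Solving the linear system gives exactly π = [1/3, 1/3, 1/3].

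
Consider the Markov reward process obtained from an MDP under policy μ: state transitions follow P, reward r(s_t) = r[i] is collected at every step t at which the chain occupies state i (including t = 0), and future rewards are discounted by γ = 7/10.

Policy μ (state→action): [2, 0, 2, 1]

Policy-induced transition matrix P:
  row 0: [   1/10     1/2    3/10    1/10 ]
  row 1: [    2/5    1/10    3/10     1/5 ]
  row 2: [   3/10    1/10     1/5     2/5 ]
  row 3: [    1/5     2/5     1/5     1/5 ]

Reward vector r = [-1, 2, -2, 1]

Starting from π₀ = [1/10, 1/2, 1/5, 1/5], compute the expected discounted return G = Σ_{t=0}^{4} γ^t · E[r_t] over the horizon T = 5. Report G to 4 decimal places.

t=0: π = [0.1000, 0.5000, 0.2000, 0.2000], E[r] = 0.7000, γ^t·E[r] = 0.700000, running G = 0.700000
t=1: π = [0.3100, 0.2000, 0.2600, 0.2300], E[r] = -0.2000, γ^t·E[r] = -0.140000, running G = 0.560000
t=2: π = [0.2350, 0.2930, 0.2510, 0.2210], E[r] = 0.0700, γ^t·E[r] = 0.034300, running G = 0.594300
t=3: π = [0.2602, 0.2603, 0.2528, 0.2267], E[r] = -0.0185, γ^t·E[r] = -0.006346, running G = 0.587955
t=4: π = [0.2513, 0.2721, 0.2521, 0.2245], E[r] = 0.0133, γ^t·E[r] = 0.003193, running G = 0.591148

G = 0.5911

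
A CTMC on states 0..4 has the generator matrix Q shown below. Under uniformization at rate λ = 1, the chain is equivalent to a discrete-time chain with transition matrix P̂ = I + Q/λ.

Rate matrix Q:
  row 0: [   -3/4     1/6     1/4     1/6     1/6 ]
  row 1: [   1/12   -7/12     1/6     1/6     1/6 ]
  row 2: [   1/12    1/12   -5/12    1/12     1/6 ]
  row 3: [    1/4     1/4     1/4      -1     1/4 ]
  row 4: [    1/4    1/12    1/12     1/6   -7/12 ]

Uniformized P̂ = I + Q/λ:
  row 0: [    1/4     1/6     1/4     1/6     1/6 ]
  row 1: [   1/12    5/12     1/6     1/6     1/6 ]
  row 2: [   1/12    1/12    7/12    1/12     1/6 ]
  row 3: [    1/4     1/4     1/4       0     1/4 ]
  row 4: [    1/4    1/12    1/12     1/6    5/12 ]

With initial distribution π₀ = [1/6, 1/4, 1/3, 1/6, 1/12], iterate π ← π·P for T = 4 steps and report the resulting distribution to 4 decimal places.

π = [0.1704, 0.1769, 0.2961, 0.1216, 0.2351]

t=0: π = [0.1667, 0.2500, 0.3333, 0.1667, 0.0833]
t=1: π = [0.1528, 0.2083, 0.3264, 0.1111, 0.2014]
t=2: π = [0.1609, 0.1840, 0.3079, 0.1209, 0.2263]
t=3: π = [0.1680, 0.1782, 0.2996, 0.1209, 0.2333]
t=4: π = [0.1704, 0.1769, 0.2961, 0.1216, 0.2351]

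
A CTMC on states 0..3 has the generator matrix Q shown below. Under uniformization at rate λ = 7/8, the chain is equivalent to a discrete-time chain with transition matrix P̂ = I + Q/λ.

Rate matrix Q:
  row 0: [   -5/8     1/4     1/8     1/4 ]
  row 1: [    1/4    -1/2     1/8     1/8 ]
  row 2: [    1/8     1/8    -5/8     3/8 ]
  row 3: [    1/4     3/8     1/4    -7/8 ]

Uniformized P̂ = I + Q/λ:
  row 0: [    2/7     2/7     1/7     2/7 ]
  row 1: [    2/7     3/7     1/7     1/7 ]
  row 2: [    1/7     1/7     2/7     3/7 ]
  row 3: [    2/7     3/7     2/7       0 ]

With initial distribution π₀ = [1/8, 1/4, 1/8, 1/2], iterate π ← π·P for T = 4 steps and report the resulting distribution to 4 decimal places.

π = [0.2567, 0.3336, 0.2007, 0.2090]

t=0: π = [0.1250, 0.2500, 0.1250, 0.5000]
t=1: π = [0.2679, 0.3750, 0.2321, 0.1250]
t=2: π = [0.2526, 0.3240, 0.1939, 0.2296]
t=3: π = [0.2580, 0.3371, 0.2034, 0.2015]
t=4: π = [0.2567, 0.3336, 0.2007, 0.2090]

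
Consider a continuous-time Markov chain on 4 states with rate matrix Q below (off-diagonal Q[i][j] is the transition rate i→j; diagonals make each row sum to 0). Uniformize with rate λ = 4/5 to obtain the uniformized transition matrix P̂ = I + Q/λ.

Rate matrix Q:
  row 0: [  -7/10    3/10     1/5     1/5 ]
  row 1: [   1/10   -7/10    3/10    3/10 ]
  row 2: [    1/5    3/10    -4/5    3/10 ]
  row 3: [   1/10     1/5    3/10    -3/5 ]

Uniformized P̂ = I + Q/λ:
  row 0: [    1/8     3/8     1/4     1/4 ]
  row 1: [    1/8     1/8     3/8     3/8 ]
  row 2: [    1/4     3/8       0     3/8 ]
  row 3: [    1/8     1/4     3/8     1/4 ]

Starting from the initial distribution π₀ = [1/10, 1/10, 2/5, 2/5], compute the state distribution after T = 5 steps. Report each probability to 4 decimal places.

t=0: π = [0.1000, 0.1000, 0.4000, 0.4000]
t=1: π = [0.1750, 0.3000, 0.2125, 0.3125]
t=2: π = [0.1516, 0.2609, 0.2734, 0.3141]
t=3: π = [0.1592, 0.2705, 0.2535, 0.3168]
t=4: π = [0.1567, 0.2678, 0.2600, 0.3155]
t=5: π = [0.1575, 0.2686, 0.2579, 0.3160]

π = [0.1575, 0.2686, 0.2579, 0.3160]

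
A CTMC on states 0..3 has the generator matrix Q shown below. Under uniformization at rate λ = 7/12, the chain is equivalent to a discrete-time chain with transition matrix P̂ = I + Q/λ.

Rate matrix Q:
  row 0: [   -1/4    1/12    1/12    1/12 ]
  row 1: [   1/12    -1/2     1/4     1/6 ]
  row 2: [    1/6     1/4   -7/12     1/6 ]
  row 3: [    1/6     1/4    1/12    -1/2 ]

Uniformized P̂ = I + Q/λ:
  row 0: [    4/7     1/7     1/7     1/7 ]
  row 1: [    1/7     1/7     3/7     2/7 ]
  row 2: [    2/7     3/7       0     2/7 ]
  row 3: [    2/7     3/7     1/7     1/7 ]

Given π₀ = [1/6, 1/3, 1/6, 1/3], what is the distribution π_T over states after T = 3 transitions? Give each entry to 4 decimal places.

π = [0.3411, 0.2595, 0.1910, 0.2085]

t=0: π = [0.1667, 0.3333, 0.1667, 0.3333]
t=1: π = [0.2857, 0.2857, 0.2143, 0.2143]
t=2: π = [0.3265, 0.2653, 0.1939, 0.2143]
t=3: π = [0.3411, 0.2595, 0.1910, 0.2085]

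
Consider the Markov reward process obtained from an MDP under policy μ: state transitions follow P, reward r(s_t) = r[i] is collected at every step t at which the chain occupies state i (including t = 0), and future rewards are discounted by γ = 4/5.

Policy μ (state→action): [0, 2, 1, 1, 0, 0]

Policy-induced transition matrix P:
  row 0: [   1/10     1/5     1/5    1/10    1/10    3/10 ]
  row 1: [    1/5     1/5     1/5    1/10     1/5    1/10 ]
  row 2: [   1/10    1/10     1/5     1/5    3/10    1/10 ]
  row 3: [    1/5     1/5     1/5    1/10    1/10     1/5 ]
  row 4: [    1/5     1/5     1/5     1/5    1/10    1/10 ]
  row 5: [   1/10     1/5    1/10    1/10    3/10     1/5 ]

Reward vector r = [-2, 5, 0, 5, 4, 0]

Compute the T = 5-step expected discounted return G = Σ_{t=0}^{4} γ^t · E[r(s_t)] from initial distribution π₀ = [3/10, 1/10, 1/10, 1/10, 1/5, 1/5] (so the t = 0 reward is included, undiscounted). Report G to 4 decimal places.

t=0: π = [0.3000, 0.1000, 0.1000, 0.1000, 0.2000, 0.2000], E[r] = 1.2000, γ^t·E[r] = 1.200000, running G = 1.200000
t=1: π = [0.1400, 0.1900, 0.1800, 0.1300, 0.1700, 0.1900], E[r] = 2.0000, γ^t·E[r] = 1.600000, running G = 2.800000
t=2: π = [0.1490, 0.1820, 0.1810, 0.1350, 0.1930, 0.1600], E[r] = 2.0590, γ^t·E[r] = 1.317760, running G = 4.117760
t=3: π = [0.1510, 0.1819, 0.1840, 0.1374, 0.1864, 0.1593], E[r] = 2.0401, γ^t·E[r] = 1.044531, running G = 5.162291
t=4: π = [0.1506, 0.1816, 0.1841, 0.1370, 0.1869, 0.1599], E[r] = 2.0395, γ^t·E[r] = 0.835363, running G = 5.997654

G = 5.9977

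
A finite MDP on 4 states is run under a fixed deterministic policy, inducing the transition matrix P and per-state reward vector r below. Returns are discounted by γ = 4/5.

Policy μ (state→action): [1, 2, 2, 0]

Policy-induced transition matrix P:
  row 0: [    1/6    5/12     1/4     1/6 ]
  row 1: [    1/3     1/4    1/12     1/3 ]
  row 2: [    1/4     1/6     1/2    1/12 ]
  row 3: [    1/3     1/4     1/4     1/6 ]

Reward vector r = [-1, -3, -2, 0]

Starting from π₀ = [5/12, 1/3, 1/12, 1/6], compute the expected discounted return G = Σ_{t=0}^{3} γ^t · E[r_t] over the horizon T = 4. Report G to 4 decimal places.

t=0: π = [0.4167, 0.3333, 0.0833, 0.1667], E[r] = -1.5833, γ^t·E[r] = -1.583333, running G = -1.583333
t=1: π = [0.2569, 0.3125, 0.2153, 0.2153], E[r] = -1.6250, γ^t·E[r] = -1.300000, running G = -2.883333
t=2: π = [0.2726, 0.2749, 0.2517, 0.2008], E[r] = -1.6007, γ^t·E[r] = -1.024444, running G = -3.907778
t=3: π = [0.2669, 0.2745, 0.2671, 0.1915], E[r] = -1.6245, γ^t·E[r] = -0.831753, running G = -4.739531

G = -4.7395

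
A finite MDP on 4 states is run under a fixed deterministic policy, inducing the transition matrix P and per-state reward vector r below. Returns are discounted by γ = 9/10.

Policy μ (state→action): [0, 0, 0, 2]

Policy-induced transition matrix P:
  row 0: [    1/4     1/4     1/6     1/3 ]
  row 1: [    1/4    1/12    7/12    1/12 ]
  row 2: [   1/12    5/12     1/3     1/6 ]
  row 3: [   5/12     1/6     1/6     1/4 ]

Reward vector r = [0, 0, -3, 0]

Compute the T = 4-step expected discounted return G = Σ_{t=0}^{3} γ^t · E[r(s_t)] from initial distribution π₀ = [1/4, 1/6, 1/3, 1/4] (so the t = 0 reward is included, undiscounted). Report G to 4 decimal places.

G = -3.2695

t=0: π = [0.2500, 0.1667, 0.3333, 0.2500], E[r] = -1.0000, γ^t·E[r] = -1.000000, running G = -1.000000
t=1: π = [0.2361, 0.2569, 0.2917, 0.2153], E[r] = -0.8750, γ^t·E[r] = -0.787500, running G = -1.787500
t=2: π = [0.2373, 0.2378, 0.3223, 0.2025], E[r] = -0.9670, γ^t·E[r] = -0.783281, running G = -2.570781
t=3: π = [0.2300, 0.2472, 0.3195, 0.2033], E[r] = -0.9585, γ^t·E[r] = -0.698730, running G = -3.269512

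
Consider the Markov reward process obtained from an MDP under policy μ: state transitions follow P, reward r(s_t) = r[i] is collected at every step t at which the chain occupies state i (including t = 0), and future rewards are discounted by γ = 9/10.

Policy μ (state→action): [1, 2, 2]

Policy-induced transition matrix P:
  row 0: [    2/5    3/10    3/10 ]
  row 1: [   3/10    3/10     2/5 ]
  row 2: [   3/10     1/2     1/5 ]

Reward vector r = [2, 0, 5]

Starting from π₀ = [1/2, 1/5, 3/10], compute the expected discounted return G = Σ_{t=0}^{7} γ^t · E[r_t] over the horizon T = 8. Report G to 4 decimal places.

G = 12.7710

t=0: π = [0.5000, 0.2000, 0.3000], E[r] = 2.5000, γ^t·E[r] = 2.500000, running G = 2.500000
t=1: π = [0.3500, 0.3600, 0.2900], E[r] = 2.1500, γ^t·E[r] = 1.935000, running G = 4.435000
t=2: π = [0.3350, 0.3580, 0.3070], E[r] = 2.2050, γ^t·E[r] = 1.786050, running G = 6.221050
t=3: π = [0.3335, 0.3614, 0.3051], E[r] = 2.1925, γ^t·E[r] = 1.598333, running G = 7.819383
t=4: π = [0.3334, 0.3610, 0.3056], E[r] = 2.1949, γ^t·E[r] = 1.440041, running G = 9.259424
t=5: π = [0.3333, 0.3611, 0.3055], E[r] = 2.1944, γ^t·E[r] = 1.295751, running G = 10.555174
t=6: π = [0.3333, 0.3611, 0.3056], E[r] = 2.1945, γ^t·E[r] = 1.166226, running G = 11.721400
t=7: π = [0.3333, 0.3611, 0.3056], E[r] = 2.1944, γ^t·E[r] = 1.049594, running G = 12.770995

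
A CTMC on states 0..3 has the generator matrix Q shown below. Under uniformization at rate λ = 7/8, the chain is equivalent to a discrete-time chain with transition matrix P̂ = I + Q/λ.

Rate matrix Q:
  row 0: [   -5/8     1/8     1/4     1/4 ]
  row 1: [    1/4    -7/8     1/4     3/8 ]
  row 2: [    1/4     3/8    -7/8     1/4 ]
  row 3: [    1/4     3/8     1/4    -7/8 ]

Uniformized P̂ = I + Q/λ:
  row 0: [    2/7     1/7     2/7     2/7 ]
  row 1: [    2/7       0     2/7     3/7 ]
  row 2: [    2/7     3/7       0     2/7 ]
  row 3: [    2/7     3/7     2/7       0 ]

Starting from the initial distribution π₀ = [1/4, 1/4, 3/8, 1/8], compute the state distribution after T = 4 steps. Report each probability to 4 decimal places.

π = [0.2857, 0.2423, 0.2232, 0.2488]

t=0: π = [0.2500, 0.2500, 0.3750, 0.1250]
t=1: π = [0.2857, 0.2500, 0.1786, 0.2857]
t=2: π = [0.2857, 0.2398, 0.2347, 0.2398]
t=3: π = [0.2857, 0.2442, 0.2187, 0.2515]
t=4: π = [0.2857, 0.2423, 0.2232, 0.2488]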